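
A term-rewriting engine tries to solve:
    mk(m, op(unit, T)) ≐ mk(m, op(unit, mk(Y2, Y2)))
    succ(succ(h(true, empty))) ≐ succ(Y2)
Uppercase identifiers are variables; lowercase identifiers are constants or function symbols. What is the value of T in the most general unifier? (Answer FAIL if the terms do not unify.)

mk(succ(h(true, empty)), succ(h(true, empty)))

Decompose mk/2: m ≐ m,  op(unit, T) ≐ op(unit, mk(Y2, Y2)).
Delete trivial equation m ≐ m.
Decompose op/2: unit ≐ unit,  T ≐ mk(Y2, Y2).
Delete trivial equation unit ≐ unit.
Bind T := mk(Y2, Y2); no other remaining equation mentions T.
Decompose succ/1: succ(h(true, empty)) ≐ Y2.
Bind Y2 := succ(h(true, empty)). Substituting into the earlier binding gives T := mk(succ(h(true, empty)), succ(h(true, empty))).
MGU = { T -> mk(succ(h(true, empty)), succ(h(true, empty))), Y2 -> succ(h(true, empty)) }, so T -> mk(succ(h(true, empty)), succ(h(true, empty))).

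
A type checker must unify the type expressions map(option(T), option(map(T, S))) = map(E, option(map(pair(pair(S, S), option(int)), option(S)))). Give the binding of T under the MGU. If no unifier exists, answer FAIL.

FAIL

Decompose map/2: option(T) = E,  option(map(T, S)) = option(map(pair(pair(S, S), option(int)), option(S))).
Bind E := option(T); no other remaining equation mentions E.
Decompose option/1: map(T, S) = map(pair(pair(S, S), option(int)), option(S)).
Decompose map/2: T = pair(pair(S, S), option(int)),  S = option(S).
Bind T := pair(pair(S, S), option(int)); no other remaining equation mentions T. Substituting into the earlier binding gives E := option(pair(pair(S, S), option(int))).
Occurs check fails: S occurs in option(S); the equation S = option(S) has no finite solution.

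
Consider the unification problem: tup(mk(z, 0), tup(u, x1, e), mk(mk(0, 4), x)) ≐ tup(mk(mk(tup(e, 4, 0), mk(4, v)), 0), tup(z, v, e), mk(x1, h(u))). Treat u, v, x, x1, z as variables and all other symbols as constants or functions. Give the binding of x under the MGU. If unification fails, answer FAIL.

Decompose tup/3: mk(z, 0) ≐ mk(mk(tup(e, 4, 0), mk(4, v)), 0),  tup(u, x1, e) ≐ tup(z, v, e),  mk(mk(0, 4), x) ≐ mk(x1, h(u)).
Decompose mk/2: z ≐ mk(tup(e, 4, 0), mk(4, v)),  0 ≐ 0.
Bind z := mk(tup(e, 4, 0), mk(4, v)); substituting into the one remaining equation that mentions z gives: tup(u, x1, e) ≐ tup(mk(tup(e, 4, 0), mk(4, v)), v, e).
Delete trivial equation 0 ≐ 0.
Decompose tup/3: u ≐ mk(tup(e, 4, 0), mk(4, v)),  x1 ≐ v,  e ≐ e.
Bind u := mk(tup(e, 4, 0), mk(4, v)); substituting into the one remaining equation that mentions u gives: mk(mk(0, 4), x) ≐ mk(x1, h(mk(tup(e, 4, 0), mk(4, v)))).
Bind x1 := v; substituting into the one remaining equation that mentions x1 gives: mk(mk(0, 4), x) ≐ mk(v, h(mk(tup(e, 4, 0), mk(4, v)))).
Delete trivial equation e ≐ e.
Decompose mk/2: mk(0, 4) ≐ v,  x ≐ h(mk(tup(e, 4, 0), mk(4, v))).
Bind v := mk(0, 4); substituting into the remaining equation gives: x ≐ h(mk(tup(e, 4, 0), mk(4, mk(0, 4)))). Substituting into the earlier bindings gives z := mk(tup(e, 4, 0), mk(4, mk(0, 4))), u := mk(tup(e, 4, 0), mk(4, mk(0, 4))), x1 := mk(0, 4).
Bind x := h(mk(tup(e, 4, 0), mk(4, mk(0, 4)))).
MGU = { z -> mk(tup(e, 4, 0), mk(4, mk(0, 4))), u -> mk(tup(e, 4, 0), mk(4, mk(0, 4))), x1 -> mk(0, 4), v -> mk(0, 4), x -> h(mk(tup(e, 4, 0), mk(4, mk(0, 4)))) }, so x -> h(mk(tup(e, 4, 0), mk(4, mk(0, 4)))).

h(mk(tup(e, 4, 0), mk(4, mk(0, 4))))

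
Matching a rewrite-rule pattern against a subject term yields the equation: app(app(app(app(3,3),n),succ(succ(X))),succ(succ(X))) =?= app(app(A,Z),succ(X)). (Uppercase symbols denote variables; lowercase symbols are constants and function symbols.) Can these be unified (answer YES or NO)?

Decompose app/2: app(app(app(3,3),n),succ(succ(X))) =?= app(A,Z),  succ(succ(X)) =?= succ(X).
Decompose app/2: app(app(3,3),n) =?= A,  succ(succ(X)) =?= Z.
Bind A := app(app(3,3),n); no other remaining equation mentions A.
Bind Z := succ(succ(X)); no other remaining equation mentions Z.
Decompose succ/1: succ(X) =?= X.
Occurs check fails: X occurs in succ(X); the equation X =?= succ(X) has no finite solution.

NO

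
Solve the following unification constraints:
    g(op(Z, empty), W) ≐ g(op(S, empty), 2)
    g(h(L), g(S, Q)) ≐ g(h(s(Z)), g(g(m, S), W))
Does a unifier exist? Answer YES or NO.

NO

Decompose g/2: op(Z, empty) ≐ op(S, empty),  W ≐ 2.
Decompose op/2: Z ≐ S,  empty ≐ empty.
Bind Z := S; substituting into the one remaining equation that mentions Z gives: g(h(L), g(S, Q)) ≐ g(h(s(S)), g(g(m, S), W)).
Delete trivial equation empty ≐ empty.
Bind W := 2; substituting into the remaining equation gives: g(h(L), g(S, Q)) ≐ g(h(s(S)), g(g(m, S), 2)).
Decompose g/2: h(L) ≐ h(s(S)),  g(S, Q) ≐ g(g(m, S), 2).
Decompose h/1: L ≐ s(S).
Bind L := s(S); no other remaining equation mentions L.
Decompose g/2: S ≐ g(m, S),  Q ≐ 2.
Occurs check fails: S occurs in g(m, S); the equation S ≐ g(m, S) has no finite solution.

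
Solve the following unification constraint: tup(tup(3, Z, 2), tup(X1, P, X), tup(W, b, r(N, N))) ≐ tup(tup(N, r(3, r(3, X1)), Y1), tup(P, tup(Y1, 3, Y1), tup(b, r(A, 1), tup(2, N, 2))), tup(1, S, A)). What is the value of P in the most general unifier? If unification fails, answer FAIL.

tup(2, 3, 2)

Decompose tup/3: tup(3, Z, 2) ≐ tup(N, r(3, r(3, X1)), Y1),  tup(X1, P, X) ≐ tup(P, tup(Y1, 3, Y1), tup(b, r(A, 1), tup(2, N, 2))),  tup(W, b, r(N, N)) ≐ tup(1, S, A).
Decompose tup/3: 3 ≐ N,  Z ≐ r(3, r(3, X1)),  2 ≐ Y1.
Bind N := 3; substituting into the 2 remaining equations that mention N gives: tup(X1, P, X) ≐ tup(P, tup(Y1, 3, Y1), tup(b, r(A, 1), tup(2, 3, 2))),  tup(W, b, r(3, 3)) ≐ tup(1, S, A).
Bind Z := r(3, r(3, X1)); no other remaining equation mentions Z.
Bind Y1 := 2; substituting into the one remaining equation that mentions Y1 gives: tup(X1, P, X) ≐ tup(P, tup(2, 3, 2), tup(b, r(A, 1), tup(2, 3, 2))).
Decompose tup/3: X1 ≐ P,  P ≐ tup(2, 3, 2),  X ≐ tup(b, r(A, 1), tup(2, 3, 2)).
Bind X1 := P; no other remaining equation mentions X1. Substituting into the earlier binding gives Z := r(3, r(3, P)).
Bind P := tup(2, 3, 2); no other remaining equation mentions P. Substituting into the earlier bindings gives Z := r(3, r(3, tup(2, 3, 2))), X1 := tup(2, 3, 2).
Bind X := tup(b, r(A, 1), tup(2, 3, 2)); no other remaining equation mentions X.
Decompose tup/3: W ≐ 1,  b ≐ S,  r(3, 3) ≐ A.
Bind W := 1; no other remaining equation mentions W.
Bind S := b; no other remaining equation mentions S.
Bind A := r(3, 3). Substituting into the earlier binding gives X := tup(b, r(r(3, 3), 1), tup(2, 3, 2)).
MGU = { N ↦ 3, Z ↦ r(3, r(3, tup(2, 3, 2))), Y1 ↦ 2, X1 ↦ tup(2, 3, 2), P ↦ tup(2, 3, 2), X ↦ tup(b, r(r(3, 3), 1), tup(2, 3, 2)), W ↦ 1, S ↦ b, A ↦ r(3, 3) }, so P ↦ tup(2, 3, 2).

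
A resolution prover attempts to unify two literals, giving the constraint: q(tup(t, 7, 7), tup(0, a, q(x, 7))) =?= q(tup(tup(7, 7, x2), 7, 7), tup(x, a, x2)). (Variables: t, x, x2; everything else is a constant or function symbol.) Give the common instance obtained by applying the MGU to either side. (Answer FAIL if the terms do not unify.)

q(tup(tup(7, 7, q(0, 7)), 7, 7), tup(0, a, q(0, 7)))

Decompose q/2: tup(t, 7, 7) =?= tup(tup(7, 7, x2), 7, 7),  tup(0, a, q(x, 7)) =?= tup(x, a, x2).
Decompose tup/3: t =?= tup(7, 7, x2),  7 =?= 7,  7 =?= 7.
Bind t := tup(7, 7, x2); no other remaining equation mentions t.
Delete trivial equation 7 =?= 7.
Delete trivial equation 7 =?= 7.
Decompose tup/3: 0 =?= x,  a =?= a,  q(x, 7) =?= x2.
Bind x := 0; substituting into the one remaining equation that mentions x gives: q(0, 7) =?= x2.
Delete trivial equation a =?= a.
Bind x2 := q(0, 7). Substituting into the earlier binding gives t := tup(7, 7, q(0, 7)).
Applying the MGU to either side gives q(tup(tup(7, 7, q(0, 7)), 7, 7), tup(0, a, q(0, 7))).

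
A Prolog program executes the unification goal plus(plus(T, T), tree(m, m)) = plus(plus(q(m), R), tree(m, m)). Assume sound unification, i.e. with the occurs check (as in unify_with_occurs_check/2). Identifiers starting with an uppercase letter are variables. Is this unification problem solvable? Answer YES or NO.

Decompose plus/2: plus(T, T) = plus(q(m), R),  tree(m, m) = tree(m, m).
Decompose plus/2: T = q(m),  T = R.
Bind T := q(m); substituting into the one remaining equation that mentions T gives: q(m) = R.
Bind R := q(m); no other remaining equation mentions R.
Delete trivial equation tree(m, m) = tree(m, m).
No equations remain and no clash or occurs-check failure arose, so a unifier exists.

YES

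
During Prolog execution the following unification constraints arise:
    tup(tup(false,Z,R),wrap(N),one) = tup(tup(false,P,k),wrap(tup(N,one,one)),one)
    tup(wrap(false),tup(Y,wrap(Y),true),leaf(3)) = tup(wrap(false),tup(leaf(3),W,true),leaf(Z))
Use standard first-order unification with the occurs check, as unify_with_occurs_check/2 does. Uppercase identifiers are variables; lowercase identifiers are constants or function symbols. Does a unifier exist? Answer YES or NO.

Decompose tup/3: tup(false,Z,R) = tup(false,P,k),  wrap(N) = wrap(tup(N,one,one)),  one = one.
Decompose tup/3: false = false,  Z = P,  R = k.
Delete trivial equation false = false.
Bind Z := P; substituting into the one remaining equation that mentions Z gives: tup(wrap(false),tup(Y,wrap(Y),true),leaf(3)) = tup(wrap(false),tup(leaf(3),W,true),leaf(P)).
Bind R := k; no other remaining equation mentions R.
Decompose wrap/1: N = tup(N,one,one).
Occurs check fails: N occurs in tup(N,one,one); the equation N = tup(N,one,one) has no finite solution.

NO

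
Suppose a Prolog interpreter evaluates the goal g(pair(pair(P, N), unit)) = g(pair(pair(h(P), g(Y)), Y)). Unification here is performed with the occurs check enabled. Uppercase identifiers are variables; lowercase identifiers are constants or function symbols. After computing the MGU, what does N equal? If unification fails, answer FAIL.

FAIL

Decompose g/1: pair(pair(P, N), unit) = pair(pair(h(P), g(Y)), Y).
Decompose pair/2: pair(P, N) = pair(h(P), g(Y)),  unit = Y.
Decompose pair/2: P = h(P),  N = g(Y).
Occurs check fails: P occurs in h(P); the equation P = h(P) has no finite solution.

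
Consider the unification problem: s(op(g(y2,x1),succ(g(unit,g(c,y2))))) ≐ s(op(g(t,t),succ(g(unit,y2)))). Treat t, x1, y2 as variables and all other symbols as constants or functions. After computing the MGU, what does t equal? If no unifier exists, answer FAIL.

Decompose s/1: op(g(y2,x1),succ(g(unit,g(c,y2)))) ≐ op(g(t,t),succ(g(unit,y2))).
Decompose op/2: g(y2,x1) ≐ g(t,t),  succ(g(unit,g(c,y2))) ≐ succ(g(unit,y2)).
Decompose g/2: y2 ≐ t,  x1 ≐ t.
Bind y2 := t; substituting into the one remaining equation that mentions y2 gives: succ(g(unit,g(c,t))) ≐ succ(g(unit,t)).
Bind x1 := t; no other remaining equation mentions x1.
Decompose succ/1: g(unit,g(c,t)) ≐ g(unit,t).
Decompose g/2: unit ≐ unit,  g(c,t) ≐ t.
Delete trivial equation unit ≐ unit.
Occurs check fails: t occurs in g(c,t); the equation t ≐ g(c,t) has no finite solution.

FAIL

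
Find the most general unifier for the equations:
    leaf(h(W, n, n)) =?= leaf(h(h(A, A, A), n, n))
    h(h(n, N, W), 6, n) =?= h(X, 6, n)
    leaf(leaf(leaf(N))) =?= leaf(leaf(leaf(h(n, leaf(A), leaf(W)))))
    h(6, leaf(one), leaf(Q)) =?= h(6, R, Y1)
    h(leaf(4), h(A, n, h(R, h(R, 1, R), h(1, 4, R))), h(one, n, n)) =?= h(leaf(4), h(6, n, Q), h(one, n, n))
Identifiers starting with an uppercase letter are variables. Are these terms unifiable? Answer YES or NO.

YES

Decompose leaf/1: h(W, n, n) =?= h(h(A, A, A), n, n).
Decompose h/3: W =?= h(A, A, A),  n =?= n,  n =?= n.
Bind W := h(A, A, A); substituting into the 2 remaining equations that mention W gives: h(h(n, N, h(A, A, A)), 6, n) =?= h(X, 6, n),  leaf(leaf(leaf(N))) =?= leaf(leaf(leaf(h(n, leaf(A), leaf(h(A, A, A)))))).
Delete trivial equation n =?= n.
Delete trivial equation n =?= n.
Decompose h/3: h(n, N, h(A, A, A)) =?= X,  6 =?= 6,  n =?= n.
Bind X := h(n, N, h(A, A, A)); no other remaining equation mentions X.
Delete trivial equation 6 =?= 6.
Delete trivial equation n =?= n.
Decompose leaf/1: leaf(leaf(N)) =?= leaf(leaf(h(n, leaf(A), leaf(h(A, A, A))))).
Decompose leaf/1: leaf(N) =?= leaf(h(n, leaf(A), leaf(h(A, A, A)))).
Decompose leaf/1: N =?= h(n, leaf(A), leaf(h(A, A, A))).
Bind N := h(n, leaf(A), leaf(h(A, A, A))); no other remaining equation mentions N. Substituting into the earlier binding gives X := h(n, h(n, leaf(A), leaf(h(A, A, A))), h(A, A, A)).
Decompose h/3: 6 =?= 6,  leaf(one) =?= R,  leaf(Q) =?= Y1.
Delete trivial equation 6 =?= 6.
Bind R := leaf(one); substituting into the one remaining equation that mentions R gives: h(leaf(4), h(A, n, h(leaf(one), h(leaf(one), 1, leaf(one)), h(1, 4, leaf(one)))), h(one, n, n)) =?= h(leaf(4), h(6, n, Q), h(one, n, n)).
Bind Y1 := leaf(Q); no other remaining equation mentions Y1.
Decompose h/3: leaf(4) =?= leaf(4),  h(A, n, h(leaf(one), h(leaf(one), 1, leaf(one)), h(1, 4, leaf(one)))) =?= h(6, n, Q),  h(one, n, n) =?= h(one, n, n).
Delete trivial equation leaf(4) =?= leaf(4).
Decompose h/3: A =?= 6,  n =?= n,  h(leaf(one), h(leaf(one), 1, leaf(one)), h(1, 4, leaf(one))) =?= Q.
Bind A := 6; no other remaining equation mentions A. Substituting into the earlier bindings gives W := h(6, 6, 6), X := h(n, h(n, leaf(6), leaf(h(6, 6, 6))), h(6, 6, 6)), N := h(n, leaf(6), leaf(h(6, 6, 6))).
Delete trivial equation n =?= n.
Bind Q := h(leaf(one), h(leaf(one), 1, leaf(one)), h(1, 4, leaf(one))); no other remaining equation mentions Q. Substituting into the earlier binding gives Y1 := leaf(h(leaf(one), h(leaf(one), 1, leaf(one)), h(1, 4, leaf(one)))).
Delete trivial equation h(one, n, n) =?= h(one, n, n).
No equations remain and no clash or occurs-check failure arose, so a unifier exists.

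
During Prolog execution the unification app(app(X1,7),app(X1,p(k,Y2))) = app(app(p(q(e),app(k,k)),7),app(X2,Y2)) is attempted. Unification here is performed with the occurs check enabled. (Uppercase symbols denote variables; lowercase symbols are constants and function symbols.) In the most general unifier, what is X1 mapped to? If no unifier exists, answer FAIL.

Decompose app/2: app(X1,7) = app(p(q(e),app(k,k)),7),  app(X1,p(k,Y2)) = app(X2,Y2).
Decompose app/2: X1 = p(q(e),app(k,k)),  7 = 7.
Bind X1 := p(q(e),app(k,k)); substituting into the one remaining equation that mentions X1 gives: app(p(q(e),app(k,k)),p(k,Y2)) = app(X2,Y2).
Delete trivial equation 7 = 7.
Decompose app/2: p(q(e),app(k,k)) = X2,  p(k,Y2) = Y2.
Bind X2 := p(q(e),app(k,k)); no other remaining equation mentions X2.
Occurs check fails: Y2 occurs in p(k,Y2); the equation Y2 = p(k,Y2) has no finite solution.

FAIL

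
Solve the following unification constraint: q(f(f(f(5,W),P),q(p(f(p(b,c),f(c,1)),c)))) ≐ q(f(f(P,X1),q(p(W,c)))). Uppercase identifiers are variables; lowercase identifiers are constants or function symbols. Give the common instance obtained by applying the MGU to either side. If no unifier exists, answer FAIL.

q(f(f(f(5,f(p(b,c),f(c,1))),f(5,f(p(b,c),f(c,1)))),q(p(f(p(b,c),f(c,1)),c))))

Decompose q/1: f(f(f(5,W),P),q(p(f(p(b,c),f(c,1)),c))) ≐ f(f(P,X1),q(p(W,c))).
Decompose f/2: f(f(5,W),P) ≐ f(P,X1),  q(p(f(p(b,c),f(c,1)),c)) ≐ q(p(W,c)).
Decompose f/2: f(5,W) ≐ P,  P ≐ X1.
Bind P := f(5,W); substituting into the one remaining equation that mentions P gives: f(5,W) ≐ X1.
Bind X1 := f(5,W); no other remaining equation mentions X1.
Decompose q/1: p(f(p(b,c),f(c,1)),c) ≐ p(W,c).
Decompose p/2: f(p(b,c),f(c,1)) ≐ W,  c ≐ c.
Bind W := f(p(b,c),f(c,1)); no other remaining equation mentions W. Substituting into the earlier bindings gives P := f(5,f(p(b,c),f(c,1))), X1 := f(5,f(p(b,c),f(c,1))).
Delete trivial equation c ≐ c.
Applying the MGU to either side gives q(f(f(f(5,f(p(b,c),f(c,1))),f(5,f(p(b,c),f(c,1)))),q(p(f(p(b,c),f(c,1)),c)))).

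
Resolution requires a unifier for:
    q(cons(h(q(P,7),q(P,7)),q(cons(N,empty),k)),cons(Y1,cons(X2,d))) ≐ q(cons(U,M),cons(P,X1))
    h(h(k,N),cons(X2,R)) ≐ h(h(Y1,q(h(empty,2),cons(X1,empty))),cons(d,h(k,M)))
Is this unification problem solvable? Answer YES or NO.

Decompose q/2: cons(h(q(P,7),q(P,7)),q(cons(N,empty),k)) ≐ cons(U,M),  cons(Y1,cons(X2,d)) ≐ cons(P,X1).
Decompose cons/2: h(q(P,7),q(P,7)) ≐ U,  q(cons(N,empty),k) ≐ M.
Bind U := h(q(P,7),q(P,7)); no other remaining equation mentions U.
Bind M := q(cons(N,empty),k); substituting into the one remaining equation that mentions M gives: h(h(k,N),cons(X2,R)) ≐ h(h(Y1,q(h(empty,2),cons(X1,empty))),cons(d,h(k,q(cons(N,empty),k)))).
Decompose cons/2: Y1 ≐ P,  cons(X2,d) ≐ X1.
Bind Y1 := P; substituting into the one remaining equation that mentions Y1 gives: h(h(k,N),cons(X2,R)) ≐ h(h(P,q(h(empty,2),cons(X1,empty))),cons(d,h(k,q(cons(N,empty),k)))).
Bind X1 := cons(X2,d); substituting into the remaining equation gives: h(h(k,N),cons(X2,R)) ≐ h(h(P,q(h(empty,2),cons(cons(X2,d),empty))),cons(d,h(k,q(cons(N,empty),k)))).
Decompose h/2: h(k,N) ≐ h(P,q(h(empty,2),cons(cons(X2,d),empty))),  cons(X2,R) ≐ cons(d,h(k,q(cons(N,empty),k))).
Decompose h/2: k ≐ P,  N ≐ q(h(empty,2),cons(cons(X2,d),empty)).
Bind P := k; no other remaining equation mentions P. Substituting into the earlier bindings gives U := h(q(k,7),q(k,7)), Y1 := k.
Bind N := q(h(empty,2),cons(cons(X2,d),empty)); substituting into the remaining equation gives: cons(X2,R) ≐ cons(d,h(k,q(cons(q(h(empty,2),cons(cons(X2,d),empty)),empty),k))). Substituting into the earlier binding gives M := q(cons(q(h(empty,2),cons(cons(X2,d),empty)),empty),k).
Decompose cons/2: X2 ≐ d,  R ≐ h(k,q(cons(q(h(empty,2),cons(cons(X2,d),empty)),empty),k)).
Bind X2 := d; substituting into the remaining equation gives: R ≐ h(k,q(cons(q(h(empty,2),cons(cons(d,d),empty)),empty),k)). Substituting into the earlier bindings gives M := q(cons(q(h(empty,2),cons(cons(d,d),empty)),empty),k), X1 := cons(d,d), N := q(h(empty,2),cons(cons(d,d),empty)).
Bind R := h(k,q(cons(q(h(empty,2),cons(cons(d,d),empty)),empty),k)).
No equations remain and no clash or occurs-check failure arose, so a unifier exists.

YES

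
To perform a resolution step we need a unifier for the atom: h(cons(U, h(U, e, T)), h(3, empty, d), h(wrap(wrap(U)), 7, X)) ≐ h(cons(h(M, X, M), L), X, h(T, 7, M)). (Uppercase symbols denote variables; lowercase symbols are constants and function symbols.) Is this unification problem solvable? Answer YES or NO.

Decompose h/3: cons(U, h(U, e, T)) ≐ cons(h(M, X, M), L),  h(3, empty, d) ≐ X,  h(wrap(wrap(U)), 7, X) ≐ h(T, 7, M).
Decompose cons/2: U ≐ h(M, X, M),  h(U, e, T) ≐ L.
Bind U := h(M, X, M); substituting into the 2 remaining equations that mention U gives: h(h(M, X, M), e, T) ≐ L,  h(wrap(wrap(h(M, X, M))), 7, X) ≐ h(T, 7, M).
Bind L := h(h(M, X, M), e, T); no other remaining equation mentions L.
Bind X := h(3, empty, d); substituting into the remaining equation gives: h(wrap(wrap(h(M, h(3, empty, d), M))), 7, h(3, empty, d)) ≐ h(T, 7, M). Substituting into the earlier bindings gives U := h(M, h(3, empty, d), M), L := h(h(M, h(3, empty, d), M), e, T).
Decompose h/3: wrap(wrap(h(M, h(3, empty, d), M))) ≐ T,  7 ≐ 7,  h(3, empty, d) ≐ M.
Bind T := wrap(wrap(h(M, h(3, empty, d), M))); no other remaining equation mentions T. Substituting into the earlier binding gives L := h(h(M, h(3, empty, d), M), e, wrap(wrap(h(M, h(3, empty, d), M)))).
Delete trivial equation 7 ≐ 7.
Bind M := h(3, empty, d). Substituting into the earlier bindings gives U := h(h(3, empty, d), h(3, empty, d), h(3, empty, d)), L := h(h(h(3, empty, d), h(3, empty, d), h(3, empty, d)), e, wrap(wrap(h(h(3, empty, d), h(3, empty, d), h(3, empty, d))))), T := wrap(wrap(h(h(3, empty, d), h(3, empty, d), h(3, empty, d)))).
No equations remain and no clash or occurs-check failure arose, so a unifier exists.

YES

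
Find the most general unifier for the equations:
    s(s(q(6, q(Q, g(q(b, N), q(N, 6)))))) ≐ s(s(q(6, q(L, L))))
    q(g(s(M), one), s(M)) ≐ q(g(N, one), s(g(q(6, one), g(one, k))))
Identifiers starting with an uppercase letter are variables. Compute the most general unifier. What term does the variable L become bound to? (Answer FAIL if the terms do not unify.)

g(q(b, s(g(q(6, one), g(one, k)))), q(s(g(q(6, one), g(one, k))), 6))

Decompose s/1: s(q(6, q(Q, g(q(b, N), q(N, 6))))) ≐ s(q(6, q(L, L))).
Decompose s/1: q(6, q(Q, g(q(b, N), q(N, 6)))) ≐ q(6, q(L, L)).
Decompose q/2: 6 ≐ 6,  q(Q, g(q(b, N), q(N, 6))) ≐ q(L, L).
Delete trivial equation 6 ≐ 6.
Decompose q/2: Q ≐ L,  g(q(b, N), q(N, 6)) ≐ L.
Bind Q := L; no other remaining equation mentions Q.
Bind L := g(q(b, N), q(N, 6)); no other remaining equation mentions L. Substituting into the earlier binding gives Q := g(q(b, N), q(N, 6)).
Decompose q/2: g(s(M), one) ≐ g(N, one),  s(M) ≐ s(g(q(6, one), g(one, k))).
Decompose g/2: s(M) ≐ N,  one ≐ one.
Bind N := s(M); no other remaining equation mentions N. Substituting into the earlier bindings gives Q := g(q(b, s(M)), q(s(M), 6)), L := g(q(b, s(M)), q(s(M), 6)).
Delete trivial equation one ≐ one.
Decompose s/1: M ≐ g(q(6, one), g(one, k)).
Bind M := g(q(6, one), g(one, k)). Substituting into the earlier bindings gives Q := g(q(b, s(g(q(6, one), g(one, k)))), q(s(g(q(6, one), g(one, k))), 6)), L := g(q(b, s(g(q(6, one), g(one, k)))), q(s(g(q(6, one), g(one, k))), 6)), N := s(g(q(6, one), g(one, k))).
MGU = { Q := g(q(b, s(g(q(6, one), g(one, k)))), q(s(g(q(6, one), g(one, k))), 6)), L := g(q(b, s(g(q(6, one), g(one, k)))), q(s(g(q(6, one), g(one, k))), 6)), N := s(g(q(6, one), g(one, k))), M := g(q(6, one), g(one, k)) }, so L := g(q(b, s(g(q(6, one), g(one, k)))), q(s(g(q(6, one), g(one, k))), 6)).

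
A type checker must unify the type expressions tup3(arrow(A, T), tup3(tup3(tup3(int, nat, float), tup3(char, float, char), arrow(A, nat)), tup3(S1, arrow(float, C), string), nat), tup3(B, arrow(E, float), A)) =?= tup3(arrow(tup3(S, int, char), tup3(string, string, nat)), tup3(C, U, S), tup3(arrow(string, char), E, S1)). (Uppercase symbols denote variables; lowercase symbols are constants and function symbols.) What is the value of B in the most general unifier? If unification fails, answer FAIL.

Decompose tup3/3: arrow(A, T) =?= arrow(tup3(S, int, char), tup3(string, string, nat)),  tup3(tup3(tup3(int, nat, float), tup3(char, float, char), arrow(A, nat)), tup3(S1, arrow(float, C), string), nat) =?= tup3(C, U, S),  tup3(B, arrow(E, float), A) =?= tup3(arrow(string, char), E, S1).
Decompose arrow/2: A =?= tup3(S, int, char),  T =?= tup3(string, string, nat).
Bind A := tup3(S, int, char); substituting into the 2 remaining equations that mention A gives: tup3(tup3(tup3(int, nat, float), tup3(char, float, char), arrow(tup3(S, int, char), nat)), tup3(S1, arrow(float, C), string), nat) =?= tup3(C, U, S),  tup3(B, arrow(E, float), tup3(S, int, char)) =?= tup3(arrow(string, char), E, S1).
Bind T := tup3(string, string, nat); no other remaining equation mentions T.
Decompose tup3/3: tup3(tup3(int, nat, float), tup3(char, float, char), arrow(tup3(S, int, char), nat)) =?= C,  tup3(S1, arrow(float, C), string) =?= U,  nat =?= S.
Bind C := tup3(tup3(int, nat, float), tup3(char, float, char), arrow(tup3(S, int, char), nat)); substituting into the one remaining equation that mentions C gives: tup3(S1, arrow(float, tup3(tup3(int, nat, float), tup3(char, float, char), arrow(tup3(S, int, char), nat))), string) =?= U.
Bind U := tup3(S1, arrow(float, tup3(tup3(int, nat, float), tup3(char, float, char), arrow(tup3(S, int, char), nat))), string); no other remaining equation mentions U.
Bind S := nat; substituting into the remaining equation gives: tup3(B, arrow(E, float), tup3(nat, int, char)) =?= tup3(arrow(string, char), E, S1). Substituting into the earlier bindings gives A := tup3(nat, int, char), C := tup3(tup3(int, nat, float), tup3(char, float, char), arrow(tup3(nat, int, char), nat)), U := tup3(S1, arrow(float, tup3(tup3(int, nat, float), tup3(char, float, char), arrow(tup3(nat, int, char), nat))), string).
Decompose tup3/3: B =?= arrow(string, char),  arrow(E, float) =?= E,  tup3(nat, int, char) =?= S1.
Bind B := arrow(string, char); no other remaining equation mentions B.
Occurs check fails: E occurs in arrow(E, float); the equation E =?= arrow(E, float) has no finite solution.

FAIL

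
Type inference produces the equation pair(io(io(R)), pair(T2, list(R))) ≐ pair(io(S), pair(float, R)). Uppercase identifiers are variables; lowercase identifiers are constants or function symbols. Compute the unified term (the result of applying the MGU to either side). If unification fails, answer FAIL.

Decompose pair/2: io(io(R)) ≐ io(S),  pair(T2, list(R)) ≐ pair(float, R).
Decompose io/1: io(R) ≐ S.
Bind S := io(R); no other remaining equation mentions S.
Decompose pair/2: T2 ≐ float,  list(R) ≐ R.
Bind T2 := float; no other remaining equation mentions T2.
Occurs check fails: R occurs in list(R); the equation R ≐ list(R) has no finite solution.

FAIL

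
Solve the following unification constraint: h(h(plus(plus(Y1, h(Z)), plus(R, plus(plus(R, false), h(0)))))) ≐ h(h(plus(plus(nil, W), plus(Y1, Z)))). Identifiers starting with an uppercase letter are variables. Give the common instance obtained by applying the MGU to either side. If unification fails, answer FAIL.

h(h(plus(plus(nil, h(plus(plus(nil, false), h(0)))), plus(nil, plus(plus(nil, false), h(0))))))

Decompose h/1: h(plus(plus(Y1, h(Z)), plus(R, plus(plus(R, false), h(0))))) ≐ h(plus(plus(nil, W), plus(Y1, Z))).
Decompose h/1: plus(plus(Y1, h(Z)), plus(R, plus(plus(R, false), h(0)))) ≐ plus(plus(nil, W), plus(Y1, Z)).
Decompose plus/2: plus(Y1, h(Z)) ≐ plus(nil, W),  plus(R, plus(plus(R, false), h(0))) ≐ plus(Y1, Z).
Decompose plus/2: Y1 ≐ nil,  h(Z) ≐ W.
Bind Y1 := nil; substituting into the one remaining equation that mentions Y1 gives: plus(R, plus(plus(R, false), h(0))) ≐ plus(nil, Z).
Bind W := h(Z); no other remaining equation mentions W.
Decompose plus/2: R ≐ nil,  plus(plus(R, false), h(0)) ≐ Z.
Bind R := nil; substituting into the remaining equation gives: plus(plus(nil, false), h(0)) ≐ Z.
Bind Z := plus(plus(nil, false), h(0)). Substituting into the earlier binding gives W := h(plus(plus(nil, false), h(0))).
Applying the MGU to either side gives h(h(plus(plus(nil, h(plus(plus(nil, false), h(0)))), plus(nil, plus(plus(nil, false), h(0)))))).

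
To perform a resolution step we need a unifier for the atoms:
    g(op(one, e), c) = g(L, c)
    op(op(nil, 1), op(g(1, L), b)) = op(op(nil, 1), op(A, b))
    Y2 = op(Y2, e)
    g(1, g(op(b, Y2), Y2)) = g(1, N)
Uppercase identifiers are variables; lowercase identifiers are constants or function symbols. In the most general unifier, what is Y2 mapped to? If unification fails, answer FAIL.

Decompose g/2: op(one, e) = L,  c = c.
Bind L := op(one, e); substituting into the one remaining equation that mentions L gives: op(op(nil, 1), op(g(1, op(one, e)), b)) = op(op(nil, 1), op(A, b)).
Delete trivial equation c = c.
Decompose op/2: op(nil, 1) = op(nil, 1),  op(g(1, op(one, e)), b) = op(A, b).
Delete trivial equation op(nil, 1) = op(nil, 1).
Decompose op/2: g(1, op(one, e)) = A,  b = b.
Bind A := g(1, op(one, e)); no other remaining equation mentions A.
Delete trivial equation b = b.
Occurs check fails: Y2 occurs in op(Y2, e); the equation Y2 = op(Y2, e) has no finite solution.

FAIL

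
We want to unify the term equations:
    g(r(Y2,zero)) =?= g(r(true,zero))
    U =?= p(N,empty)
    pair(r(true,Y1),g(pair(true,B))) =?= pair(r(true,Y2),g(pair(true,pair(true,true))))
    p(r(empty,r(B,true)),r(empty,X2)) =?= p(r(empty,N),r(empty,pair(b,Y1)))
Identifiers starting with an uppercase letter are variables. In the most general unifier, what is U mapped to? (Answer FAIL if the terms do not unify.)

p(r(pair(true,true),true),empty)

Decompose g/1: r(Y2,zero) =?= r(true,zero).
Decompose r/2: Y2 =?= true,  zero =?= zero.
Bind Y2 := true; substituting into the one remaining equation that mentions Y2 gives: pair(r(true,Y1),g(pair(true,B))) =?= pair(r(true,true),g(pair(true,pair(true,true)))).
Delete trivial equation zero =?= zero.
Bind U := p(N,empty); no other remaining equation mentions U.
Decompose pair/2: r(true,Y1) =?= r(true,true),  g(pair(true,B)) =?= g(pair(true,pair(true,true))).
Decompose r/2: true =?= true,  Y1 =?= true.
Delete trivial equation true =?= true.
Bind Y1 := true; substituting into the one remaining equation that mentions Y1 gives: p(r(empty,r(B,true)),r(empty,X2)) =?= p(r(empty,N),r(empty,pair(b,true))).
Decompose g/1: pair(true,B) =?= pair(true,pair(true,true)).
Decompose pair/2: true =?= true,  B =?= pair(true,true).
Delete trivial equation true =?= true.
Bind B := pair(true,true); substituting into the remaining equation gives: p(r(empty,r(pair(true,true),true)),r(empty,X2)) =?= p(r(empty,N),r(empty,pair(b,true))).
Decompose p/2: r(empty,r(pair(true,true),true)) =?= r(empty,N),  r(empty,X2) =?= r(empty,pair(b,true)).
Decompose r/2: empty =?= empty,  r(pair(true,true),true) =?= N.
Delete trivial equation empty =?= empty.
Bind N := r(pair(true,true),true); no other remaining equation mentions N. Substituting into the earlier binding gives U := p(r(pair(true,true),true),empty).
Decompose r/2: empty =?= empty,  X2 =?= pair(b,true).
Delete trivial equation empty =?= empty.
Bind X2 := pair(b,true).
MGU = { Y2 ↦ true, U ↦ p(r(pair(true,true),true),empty), Y1 ↦ true, B ↦ pair(true,true), N ↦ r(pair(true,true),true), X2 ↦ pair(b,true) }, so U ↦ p(r(pair(true,true),true),empty).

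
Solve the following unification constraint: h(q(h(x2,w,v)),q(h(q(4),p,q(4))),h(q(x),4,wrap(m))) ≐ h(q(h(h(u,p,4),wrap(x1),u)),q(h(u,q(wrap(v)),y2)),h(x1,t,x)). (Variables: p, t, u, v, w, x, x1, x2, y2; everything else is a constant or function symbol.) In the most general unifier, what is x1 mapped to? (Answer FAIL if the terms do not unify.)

Decompose h/3: q(h(x2,w,v)) ≐ q(h(h(u,p,4),wrap(x1),u)),  q(h(q(4),p,q(4))) ≐ q(h(u,q(wrap(v)),y2)),  h(q(x),4,wrap(m)) ≐ h(x1,t,x).
Decompose q/1: h(x2,w,v) ≐ h(h(u,p,4),wrap(x1),u).
Decompose h/3: x2 ≐ h(u,p,4),  w ≐ wrap(x1),  v ≐ u.
Bind x2 := h(u,p,4); no other remaining equation mentions x2.
Bind w := wrap(x1); no other remaining equation mentions w.
Bind v := u; substituting into the one remaining equation that mentions v gives: q(h(q(4),p,q(4))) ≐ q(h(u,q(wrap(u)),y2)).
Decompose q/1: h(q(4),p,q(4)) ≐ h(u,q(wrap(u)),y2).
Decompose h/3: q(4) ≐ u,  p ≐ q(wrap(u)),  q(4) ≐ y2.
Bind u := q(4); substituting into the one remaining equation that mentions u gives: p ≐ q(wrap(q(4))). Substituting into the earlier bindings gives x2 := h(q(4),p,4), v := q(4).
Bind p := q(wrap(q(4))); no other remaining equation mentions p. Substituting into the earlier binding gives x2 := h(q(4),q(wrap(q(4))),4).
Bind y2 := q(4); no other remaining equation mentions y2.
Decompose h/3: q(x) ≐ x1,  4 ≐ t,  wrap(m) ≐ x.
Bind x1 := q(x); no other remaining equation mentions x1. Substituting into the earlier binding gives w := wrap(q(x)).
Bind t := 4; no other remaining equation mentions t.
Bind x := wrap(m). Substituting into the earlier bindings gives w := wrap(q(wrap(m))), x1 := q(wrap(m)).
MGU = { x2 -> h(q(4),q(wrap(q(4))),4), w -> wrap(q(wrap(m))), v -> q(4), u -> q(4), p -> q(wrap(q(4))), y2 -> q(4), x1 -> q(wrap(m)), t -> 4, x -> wrap(m) }, so x1 -> q(wrap(m)).

q(wrap(m))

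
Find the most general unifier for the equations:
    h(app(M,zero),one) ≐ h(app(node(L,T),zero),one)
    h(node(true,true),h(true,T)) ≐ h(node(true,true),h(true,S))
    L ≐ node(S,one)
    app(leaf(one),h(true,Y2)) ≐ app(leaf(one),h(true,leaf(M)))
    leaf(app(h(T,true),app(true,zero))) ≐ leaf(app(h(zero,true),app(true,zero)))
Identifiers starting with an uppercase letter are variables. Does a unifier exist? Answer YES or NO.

YES

Decompose h/2: app(M,zero) ≐ app(node(L,T),zero),  one ≐ one.
Decompose app/2: M ≐ node(L,T),  zero ≐ zero.
Bind M := node(L,T); substituting into the one remaining equation that mentions M gives: app(leaf(one),h(true,Y2)) ≐ app(leaf(one),h(true,leaf(node(L,T)))).
Delete trivial equation zero ≐ zero.
Delete trivial equation one ≐ one.
Decompose h/2: node(true,true) ≐ node(true,true),  h(true,T) ≐ h(true,S).
Delete trivial equation node(true,true) ≐ node(true,true).
Decompose h/2: true ≐ true,  T ≐ S.
Delete trivial equation true ≐ true.
Bind T := S; substituting into the 2 remaining equations that mention T gives: app(leaf(one),h(true,Y2)) ≐ app(leaf(one),h(true,leaf(node(L,S)))),  leaf(app(h(S,true),app(true,zero))) ≐ leaf(app(h(zero,true),app(true,zero))). Substituting into the earlier binding gives M := node(L,S).
Bind L := node(S,one); substituting into the one remaining equation that mentions L gives: app(leaf(one),h(true,Y2)) ≐ app(leaf(one),h(true,leaf(node(node(S,one),S)))). Substituting into the earlier binding gives M := node(node(S,one),S).
Decompose app/2: leaf(one) ≐ leaf(one),  h(true,Y2) ≐ h(true,leaf(node(node(S,one),S))).
Delete trivial equation leaf(one) ≐ leaf(one).
Decompose h/2: true ≐ true,  Y2 ≐ leaf(node(node(S,one),S)).
Delete trivial equation true ≐ true.
Bind Y2 := leaf(node(node(S,one),S)); no other remaining equation mentions Y2.
Decompose leaf/1: app(h(S,true),app(true,zero)) ≐ app(h(zero,true),app(true,zero)).
Decompose app/2: h(S,true) ≐ h(zero,true),  app(true,zero) ≐ app(true,zero).
Decompose h/2: S ≐ zero,  true ≐ true.
Bind S := zero; no other remaining equation mentions S. Substituting into the earlier bindings gives M := node(node(zero,one),zero), T := zero, L := node(zero,one), Y2 := leaf(node(node(zero,one),zero)).
Delete trivial equation true ≐ true.
Delete trivial equation app(true,zero) ≐ app(true,zero).
No equations remain and no clash or occurs-check failure arose, so a unifier exists.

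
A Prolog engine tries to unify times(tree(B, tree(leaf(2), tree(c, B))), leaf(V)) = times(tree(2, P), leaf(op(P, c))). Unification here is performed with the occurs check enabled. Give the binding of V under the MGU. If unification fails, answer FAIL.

op(tree(leaf(2), tree(c, 2)), c)

Decompose times/2: tree(B, tree(leaf(2), tree(c, B))) = tree(2, P),  leaf(V) = leaf(op(P, c)).
Decompose tree/2: B = 2,  tree(leaf(2), tree(c, B)) = P.
Bind B := 2; substituting into the one remaining equation that mentions B gives: tree(leaf(2), tree(c, 2)) = P.
Bind P := tree(leaf(2), tree(c, 2)); substituting into the remaining equation gives: leaf(V) = leaf(op(tree(leaf(2), tree(c, 2)), c)).
Decompose leaf/1: V = op(tree(leaf(2), tree(c, 2)), c).
Bind V := op(tree(leaf(2), tree(c, 2)), c).
MGU = { B -> 2, P -> tree(leaf(2), tree(c, 2)), V -> op(tree(leaf(2), tree(c, 2)), c) }, so V -> op(tree(leaf(2), tree(c, 2)), c).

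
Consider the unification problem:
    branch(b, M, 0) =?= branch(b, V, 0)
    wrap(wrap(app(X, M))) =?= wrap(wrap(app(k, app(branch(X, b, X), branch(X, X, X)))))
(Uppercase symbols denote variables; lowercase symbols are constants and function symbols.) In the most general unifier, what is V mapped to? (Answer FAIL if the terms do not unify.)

app(branch(k, b, k), branch(k, k, k))

Decompose branch/3: b =?= b,  M =?= V,  0 =?= 0.
Delete trivial equation b =?= b.
Bind M := V; substituting into the one remaining equation that mentions M gives: wrap(wrap(app(X, V))) =?= wrap(wrap(app(k, app(branch(X, b, X), branch(X, X, X))))).
Delete trivial equation 0 =?= 0.
Decompose wrap/1: wrap(app(X, V)) =?= wrap(app(k, app(branch(X, b, X), branch(X, X, X)))).
Decompose wrap/1: app(X, V) =?= app(k, app(branch(X, b, X), branch(X, X, X))).
Decompose app/2: X =?= k,  V =?= app(branch(X, b, X), branch(X, X, X)).
Bind X := k; substituting into the remaining equation gives: V =?= app(branch(k, b, k), branch(k, k, k)).
Bind V := app(branch(k, b, k), branch(k, k, k)). Substituting into the earlier binding gives M := app(branch(k, b, k), branch(k, k, k)).
MGU = { M ↦ app(branch(k, b, k), branch(k, k, k)), X ↦ k, V ↦ app(branch(k, b, k), branch(k, k, k)) }, so V ↦ app(branch(k, b, k), branch(k, k, k)).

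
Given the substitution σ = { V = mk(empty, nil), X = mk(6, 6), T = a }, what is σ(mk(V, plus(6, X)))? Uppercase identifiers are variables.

mk(mk(empty, nil), plus(6, mk(6, 6)))

Replace each occurrence of V with mk(empty, nil).
Replace each occurrence of X with mk(6, 6).
Result: mk(mk(empty, nil), plus(6, mk(6, 6))).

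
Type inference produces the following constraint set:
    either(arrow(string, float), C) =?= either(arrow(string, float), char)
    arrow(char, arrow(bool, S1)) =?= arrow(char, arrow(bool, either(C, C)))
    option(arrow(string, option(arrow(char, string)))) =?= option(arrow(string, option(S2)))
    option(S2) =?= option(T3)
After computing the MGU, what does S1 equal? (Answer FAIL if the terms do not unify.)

either(char, char)

Decompose either/2: arrow(string, float) =?= arrow(string, float),  C =?= char.
Delete trivial equation arrow(string, float) =?= arrow(string, float).
Bind C := char; substituting into the one remaining equation that mentions C gives: arrow(char, arrow(bool, S1)) =?= arrow(char, arrow(bool, either(char, char))).
Decompose arrow/2: char =?= char,  arrow(bool, S1) =?= arrow(bool, either(char, char)).
Delete trivial equation char =?= char.
Decompose arrow/2: bool =?= bool,  S1 =?= either(char, char).
Delete trivial equation bool =?= bool.
Bind S1 := either(char, char); no other remaining equation mentions S1.
Decompose option/1: arrow(string, option(arrow(char, string))) =?= arrow(string, option(S2)).
Decompose arrow/2: string =?= string,  option(arrow(char, string)) =?= option(S2).
Delete trivial equation string =?= string.
Decompose option/1: arrow(char, string) =?= S2.
Bind S2 := arrow(char, string); substituting into the remaining equation gives: option(arrow(char, string)) =?= option(T3).
Decompose option/1: arrow(char, string) =?= T3.
Bind T3 := arrow(char, string).
MGU = { C -> char, S1 -> either(char, char), S2 -> arrow(char, string), T3 -> arrow(char, string) }, so S1 -> either(char, char).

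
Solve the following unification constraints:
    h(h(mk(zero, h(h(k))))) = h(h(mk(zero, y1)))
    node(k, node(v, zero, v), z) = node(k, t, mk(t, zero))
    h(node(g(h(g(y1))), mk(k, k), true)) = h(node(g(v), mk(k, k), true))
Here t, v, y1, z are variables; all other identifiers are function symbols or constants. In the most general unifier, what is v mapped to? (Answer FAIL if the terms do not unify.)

Decompose h/1: h(mk(zero, h(h(k)))) = h(mk(zero, y1)).
Decompose h/1: mk(zero, h(h(k))) = mk(zero, y1).
Decompose mk/2: zero = zero,  h(h(k)) = y1.
Delete trivial equation zero = zero.
Bind y1 := h(h(k)); substituting into the one remaining equation that mentions y1 gives: h(node(g(h(g(h(h(k))))), mk(k, k), true)) = h(node(g(v), mk(k, k), true)).
Decompose node/3: k = k,  node(v, zero, v) = t,  z = mk(t, zero).
Delete trivial equation k = k.
Bind t := node(v, zero, v); substituting into the one remaining equation that mentions t gives: z = mk(node(v, zero, v), zero).
Bind z := mk(node(v, zero, v), zero); no other remaining equation mentions z.
Decompose h/1: node(g(h(g(h(h(k))))), mk(k, k), true) = node(g(v), mk(k, k), true).
Decompose node/3: g(h(g(h(h(k))))) = g(v),  mk(k, k) = mk(k, k),  true = true.
Decompose g/1: h(g(h(h(k)))) = v.
Bind v := h(g(h(h(k)))); no other remaining equation mentions v. Substituting into the earlier bindings gives t := node(h(g(h(h(k)))), zero, h(g(h(h(k))))), z := mk(node(h(g(h(h(k)))), zero, h(g(h(h(k))))), zero).
Delete trivial equation mk(k, k) = mk(k, k).
Delete trivial equation true = true.
MGU = { y1 := h(h(k)), t := node(h(g(h(h(k)))), zero, h(g(h(h(k))))), z := mk(node(h(g(h(h(k)))), zero, h(g(h(h(k))))), zero), v := h(g(h(h(k)))) }, so v := h(g(h(h(k)))).

h(g(h(h(k))))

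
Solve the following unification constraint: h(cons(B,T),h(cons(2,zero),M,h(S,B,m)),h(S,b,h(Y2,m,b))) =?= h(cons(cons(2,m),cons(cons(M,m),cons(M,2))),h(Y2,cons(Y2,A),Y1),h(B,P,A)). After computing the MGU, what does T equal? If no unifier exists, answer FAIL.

Decompose h/3: cons(B,T) =?= cons(cons(2,m),cons(cons(M,m),cons(M,2))),  h(cons(2,zero),M,h(S,B,m)) =?= h(Y2,cons(Y2,A),Y1),  h(S,b,h(Y2,m,b)) =?= h(B,P,A).
Decompose cons/2: B =?= cons(2,m),  T =?= cons(cons(M,m),cons(M,2)).
Bind B := cons(2,m); substituting into the 2 remaining equations that mention B gives: h(cons(2,zero),M,h(S,cons(2,m),m)) =?= h(Y2,cons(Y2,A),Y1),  h(S,b,h(Y2,m,b)) =?= h(cons(2,m),P,A).
Bind T := cons(cons(M,m),cons(M,2)); no other remaining equation mentions T.
Decompose h/3: cons(2,zero) =?= Y2,  M =?= cons(Y2,A),  h(S,cons(2,m),m) =?= Y1.
Bind Y2 := cons(2,zero); substituting into the 2 remaining equations that mention Y2 gives: M =?= cons(cons(2,zero),A),  h(S,b,h(cons(2,zero),m,b)) =?= h(cons(2,m),P,A).
Bind M := cons(cons(2,zero),A); no other remaining equation mentions M. Substituting into the earlier binding gives T := cons(cons(cons(cons(2,zero),A),m),cons(cons(cons(2,zero),A),2)).
Bind Y1 := h(S,cons(2,m),m); no other remaining equation mentions Y1.
Decompose h/3: S =?= cons(2,m),  b =?= P,  h(cons(2,zero),m,b) =?= A.
Bind S := cons(2,m); no other remaining equation mentions S. Substituting into the earlier binding gives Y1 := h(cons(2,m),cons(2,m),m).
Bind P := b; no other remaining equation mentions P.
Bind A := h(cons(2,zero),m,b). Substituting into the earlier bindings gives T := cons(cons(cons(cons(2,zero),h(cons(2,zero),m,b)),m),cons(cons(cons(2,zero),h(cons(2,zero),m,b)),2)), M := cons(cons(2,zero),h(cons(2,zero),m,b)).
MGU = { B := cons(2,m), T := cons(cons(cons(cons(2,zero),h(cons(2,zero),m,b)),m),cons(cons(cons(2,zero),h(cons(2,zero),m,b)),2)), Y2 := cons(2,zero), M := cons(cons(2,zero),h(cons(2,zero),m,b)), Y1 := h(cons(2,m),cons(2,m),m), S := cons(2,m), P := b, A := h(cons(2,zero),m,b) }, so T := cons(cons(cons(cons(2,zero),h(cons(2,zero),m,b)),m),cons(cons(cons(2,zero),h(cons(2,zero),m,b)),2)).

cons(cons(cons(cons(2,zero),h(cons(2,zero),m,b)),m),cons(cons(cons(2,zero),h(cons(2,zero),m,b)),2))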